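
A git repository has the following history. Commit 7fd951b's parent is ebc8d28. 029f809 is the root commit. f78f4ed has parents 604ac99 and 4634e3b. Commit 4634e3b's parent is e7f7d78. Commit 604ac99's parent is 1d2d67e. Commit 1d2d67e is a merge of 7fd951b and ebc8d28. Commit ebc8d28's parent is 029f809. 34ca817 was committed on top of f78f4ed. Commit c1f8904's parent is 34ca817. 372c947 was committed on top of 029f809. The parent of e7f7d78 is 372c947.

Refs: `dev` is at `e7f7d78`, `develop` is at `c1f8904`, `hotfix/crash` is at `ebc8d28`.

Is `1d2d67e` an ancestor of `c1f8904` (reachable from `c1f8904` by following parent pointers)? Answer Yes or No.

Ancestors of c1f8904 (commits reachable by following parents): {029f809, 1d2d67e, 34ca817, 372c947, 4634e3b, 604ac99, 7fd951b, c1f8904, e7f7d78, ebc8d28, f78f4ed}.
1d2d67e is in that set, so it is an ancestor of c1f8904.

Yes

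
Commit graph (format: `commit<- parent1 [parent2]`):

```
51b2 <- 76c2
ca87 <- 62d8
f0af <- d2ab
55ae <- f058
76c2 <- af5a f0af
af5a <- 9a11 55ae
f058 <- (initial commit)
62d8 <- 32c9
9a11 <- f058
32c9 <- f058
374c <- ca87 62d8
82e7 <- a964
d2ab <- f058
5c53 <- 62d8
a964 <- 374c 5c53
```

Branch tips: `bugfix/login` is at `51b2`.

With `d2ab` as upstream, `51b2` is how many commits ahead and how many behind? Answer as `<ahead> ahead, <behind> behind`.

Reachable from 51b2: {51b2, 55ae, 76c2, 9a11, af5a, d2ab, f058, f0af}.
Reachable from d2ab: {d2ab, f058}.
Only in 51b2's history (ahead): {51b2, 55ae, 76c2, 9a11, af5a, f0af} — 6.
Only in d2ab's history (behind): {} — 0.

6 ahead, 0 behind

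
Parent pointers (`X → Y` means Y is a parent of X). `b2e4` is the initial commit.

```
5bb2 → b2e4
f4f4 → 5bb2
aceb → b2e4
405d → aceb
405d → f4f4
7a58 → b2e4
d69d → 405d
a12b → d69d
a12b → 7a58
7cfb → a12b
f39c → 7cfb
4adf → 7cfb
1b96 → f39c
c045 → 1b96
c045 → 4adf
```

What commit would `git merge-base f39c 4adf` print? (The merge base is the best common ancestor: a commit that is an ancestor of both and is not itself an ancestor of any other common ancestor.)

Ancestors of f39c: {405d, 5bb2, 7a58, 7cfb, a12b, aceb, b2e4, d69d, f39c, f4f4}.
Ancestors of 4adf: {405d, 4adf, 5bb2, 7a58, 7cfb, a12b, aceb, b2e4, d69d, f4f4}.
Common ancestors: {405d, 5bb2, 7a58, 7cfb, a12b, aceb, b2e4, d69d, f4f4}.
Among these, 7cfb is not an ancestor of any other common ancestor — it is the merge base.

7cfb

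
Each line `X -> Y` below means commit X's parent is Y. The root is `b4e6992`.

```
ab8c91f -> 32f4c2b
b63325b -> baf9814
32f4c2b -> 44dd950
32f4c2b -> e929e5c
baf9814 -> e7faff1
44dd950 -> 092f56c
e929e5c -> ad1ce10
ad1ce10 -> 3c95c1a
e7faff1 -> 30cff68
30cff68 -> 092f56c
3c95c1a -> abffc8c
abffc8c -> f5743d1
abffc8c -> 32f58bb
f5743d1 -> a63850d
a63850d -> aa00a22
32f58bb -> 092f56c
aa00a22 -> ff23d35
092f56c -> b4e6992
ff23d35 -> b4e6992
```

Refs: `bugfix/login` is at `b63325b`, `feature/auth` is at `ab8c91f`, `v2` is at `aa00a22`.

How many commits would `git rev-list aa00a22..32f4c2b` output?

Reachable from 32f4c2b: {092f56c, 32f4c2b, 32f58bb, 3c95c1a, 44dd950, a63850d, aa00a22, abffc8c, ad1ce10, b4e6992, e929e5c, f5743d1, ff23d35}.
Reachable from aa00a22: {aa00a22, b4e6992, ff23d35}.
In 32f4c2b's history but not aa00a22's: {092f56c, 32f4c2b, 32f58bb, 3c95c1a, 44dd950, a63850d, abffc8c, ad1ce10, e929e5c, f5743d1} — 10 commits.

10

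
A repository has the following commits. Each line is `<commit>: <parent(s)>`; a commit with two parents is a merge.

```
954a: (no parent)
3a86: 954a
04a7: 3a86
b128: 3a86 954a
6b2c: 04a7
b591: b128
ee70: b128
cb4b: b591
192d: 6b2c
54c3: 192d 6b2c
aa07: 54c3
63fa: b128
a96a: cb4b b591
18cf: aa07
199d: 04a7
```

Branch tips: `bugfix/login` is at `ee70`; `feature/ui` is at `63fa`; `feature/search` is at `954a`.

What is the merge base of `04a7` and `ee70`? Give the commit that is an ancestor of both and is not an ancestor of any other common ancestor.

Ancestors of 04a7: {04a7, 3a86, 954a}.
Ancestors of ee70: {3a86, 954a, b128, ee70}.
Common ancestors: {3a86, 954a}.
Among these, 3a86 is not an ancestor of any other common ancestor — it is the merge base.

3a86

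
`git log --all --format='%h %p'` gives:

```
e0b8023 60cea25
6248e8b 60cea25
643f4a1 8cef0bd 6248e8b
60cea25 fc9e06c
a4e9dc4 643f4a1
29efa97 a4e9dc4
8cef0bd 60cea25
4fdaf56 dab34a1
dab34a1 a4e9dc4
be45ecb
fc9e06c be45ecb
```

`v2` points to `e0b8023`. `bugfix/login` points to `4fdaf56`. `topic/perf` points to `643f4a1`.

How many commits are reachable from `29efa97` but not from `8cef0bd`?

Reachable from 29efa97: {29efa97, 60cea25, 6248e8b, 643f4a1, 8cef0bd, a4e9dc4, be45ecb, fc9e06c}.
Reachable from 8cef0bd: {60cea25, 8cef0bd, be45ecb, fc9e06c}.
In 29efa97's history but not 8cef0bd's: {29efa97, 6248e8b, 643f4a1, a4e9dc4} — 4 commits.

4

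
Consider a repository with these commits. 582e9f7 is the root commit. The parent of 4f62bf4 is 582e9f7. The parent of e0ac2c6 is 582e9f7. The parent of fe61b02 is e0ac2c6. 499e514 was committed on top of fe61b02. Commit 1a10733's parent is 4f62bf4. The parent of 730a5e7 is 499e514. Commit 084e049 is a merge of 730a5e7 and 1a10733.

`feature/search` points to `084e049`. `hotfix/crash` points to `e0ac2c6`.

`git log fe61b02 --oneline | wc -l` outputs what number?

Walking parent pointers from fe61b02: reachable set = {582e9f7, e0ac2c6, fe61b02}.
That is 3 commits.

3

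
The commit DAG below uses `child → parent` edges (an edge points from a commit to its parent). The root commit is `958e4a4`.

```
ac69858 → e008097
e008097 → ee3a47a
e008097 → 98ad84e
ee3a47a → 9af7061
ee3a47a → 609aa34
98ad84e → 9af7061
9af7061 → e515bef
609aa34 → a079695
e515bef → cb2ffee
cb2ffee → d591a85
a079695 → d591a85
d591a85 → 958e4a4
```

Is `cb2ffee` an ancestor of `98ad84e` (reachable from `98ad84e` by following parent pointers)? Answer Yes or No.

Ancestors of 98ad84e (commits reachable by following parents): {958e4a4, 98ad84e, 9af7061, cb2ffee, d591a85, e515bef}.
cb2ffee is in that set, so it is an ancestor of 98ad84e.

Yes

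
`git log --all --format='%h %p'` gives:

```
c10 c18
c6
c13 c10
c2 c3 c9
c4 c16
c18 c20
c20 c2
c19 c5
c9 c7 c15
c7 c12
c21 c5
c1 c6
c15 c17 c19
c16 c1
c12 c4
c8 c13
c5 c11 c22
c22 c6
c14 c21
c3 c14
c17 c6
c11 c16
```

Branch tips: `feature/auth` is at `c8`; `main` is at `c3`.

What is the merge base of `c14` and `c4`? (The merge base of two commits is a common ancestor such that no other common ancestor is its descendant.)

c16

Ancestors of c14: {c1, c11, c14, c16, c21, c22, c5, c6}.
Ancestors of c4: {c1, c16, c4, c6}.
Common ancestors: {c1, c16, c6}.
Among these, c16 is not an ancestor of any other common ancestor — it is the merge base.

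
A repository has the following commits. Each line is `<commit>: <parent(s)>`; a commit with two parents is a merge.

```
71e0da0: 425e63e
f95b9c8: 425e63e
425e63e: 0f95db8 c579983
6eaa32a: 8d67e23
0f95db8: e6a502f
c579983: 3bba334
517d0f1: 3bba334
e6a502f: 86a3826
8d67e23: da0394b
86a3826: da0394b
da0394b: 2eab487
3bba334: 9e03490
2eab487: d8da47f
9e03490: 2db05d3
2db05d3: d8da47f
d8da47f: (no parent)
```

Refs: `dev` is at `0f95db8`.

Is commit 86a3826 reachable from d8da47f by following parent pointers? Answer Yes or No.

No

Ancestors of d8da47f: {d8da47f}.
86a3826 is not in that set, so it is not an ancestor of d8da47f.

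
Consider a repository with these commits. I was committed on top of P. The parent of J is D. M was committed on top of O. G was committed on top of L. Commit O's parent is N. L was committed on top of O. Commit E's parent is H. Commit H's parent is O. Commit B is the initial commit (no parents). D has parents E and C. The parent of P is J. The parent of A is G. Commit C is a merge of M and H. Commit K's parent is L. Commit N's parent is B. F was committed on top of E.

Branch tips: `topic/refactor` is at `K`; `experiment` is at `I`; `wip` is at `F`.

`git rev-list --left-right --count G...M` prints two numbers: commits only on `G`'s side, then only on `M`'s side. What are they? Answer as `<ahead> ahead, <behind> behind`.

2 ahead, 1 behind

Reachable from G: {B, G, L, N, O}.
Reachable from M: {B, M, N, O}.
Only in G's history (ahead): {G, L} — 2.
Only in M's history (behind): {M} — 1.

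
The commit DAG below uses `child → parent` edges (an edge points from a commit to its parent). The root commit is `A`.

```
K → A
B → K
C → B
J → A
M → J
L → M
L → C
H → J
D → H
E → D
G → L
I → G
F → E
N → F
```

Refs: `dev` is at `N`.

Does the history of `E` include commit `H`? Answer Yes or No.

Ancestors of E (commits reachable by following parents): {A, D, E, H, J}.
H is in that set, so it is an ancestor of E.

Yes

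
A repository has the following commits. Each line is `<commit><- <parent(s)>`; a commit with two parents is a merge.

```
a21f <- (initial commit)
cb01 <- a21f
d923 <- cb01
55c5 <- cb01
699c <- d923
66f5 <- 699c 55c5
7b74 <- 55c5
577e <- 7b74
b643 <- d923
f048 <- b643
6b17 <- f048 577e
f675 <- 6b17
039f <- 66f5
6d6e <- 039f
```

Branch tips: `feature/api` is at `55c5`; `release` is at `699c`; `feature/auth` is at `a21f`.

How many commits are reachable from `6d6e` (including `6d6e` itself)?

Walking parent pointers from 6d6e: reachable set = {039f, 55c5, 66f5, 699c, 6d6e, a21f, cb01, d923}.
That is 8 commits.

8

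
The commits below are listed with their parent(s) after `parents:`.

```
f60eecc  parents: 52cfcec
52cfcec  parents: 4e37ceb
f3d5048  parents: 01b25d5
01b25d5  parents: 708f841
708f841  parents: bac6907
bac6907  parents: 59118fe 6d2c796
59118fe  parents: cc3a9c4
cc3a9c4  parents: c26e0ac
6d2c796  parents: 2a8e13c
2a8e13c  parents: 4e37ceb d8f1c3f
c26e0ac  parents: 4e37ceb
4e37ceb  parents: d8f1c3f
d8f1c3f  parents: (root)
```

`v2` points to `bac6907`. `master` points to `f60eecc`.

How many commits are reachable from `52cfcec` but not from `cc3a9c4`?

1

Reachable from 52cfcec: {4e37ceb, 52cfcec, d8f1c3f}.
Reachable from cc3a9c4: {4e37ceb, c26e0ac, cc3a9c4, d8f1c3f}.
In 52cfcec's history but not cc3a9c4's: {52cfcec} — 1 commit.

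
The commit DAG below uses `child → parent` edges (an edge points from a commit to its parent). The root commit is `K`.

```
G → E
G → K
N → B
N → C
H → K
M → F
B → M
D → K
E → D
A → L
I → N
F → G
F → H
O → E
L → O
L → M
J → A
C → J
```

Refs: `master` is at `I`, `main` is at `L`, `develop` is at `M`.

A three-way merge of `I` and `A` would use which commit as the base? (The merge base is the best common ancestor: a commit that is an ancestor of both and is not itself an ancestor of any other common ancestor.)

Ancestors of I: {A, B, C, D, E, F, G, H, I, J, K, L, M, N, O}.
Ancestors of A: {A, D, E, F, G, H, K, L, M, O}.
Common ancestors: {A, D, E, F, G, H, K, L, M, O}.
Among these, A is not an ancestor of any other common ancestor — it is the merge base.

A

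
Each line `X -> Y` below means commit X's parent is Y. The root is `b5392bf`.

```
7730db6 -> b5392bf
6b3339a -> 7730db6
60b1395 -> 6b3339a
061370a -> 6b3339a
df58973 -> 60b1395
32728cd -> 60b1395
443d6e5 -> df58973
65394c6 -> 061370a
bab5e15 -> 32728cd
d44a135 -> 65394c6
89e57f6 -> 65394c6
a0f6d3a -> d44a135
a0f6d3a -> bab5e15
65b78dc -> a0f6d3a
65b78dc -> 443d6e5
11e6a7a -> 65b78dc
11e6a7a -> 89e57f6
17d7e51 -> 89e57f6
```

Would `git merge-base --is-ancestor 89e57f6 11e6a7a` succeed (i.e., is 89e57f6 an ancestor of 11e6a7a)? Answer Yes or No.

Yes

Ancestors of 11e6a7a (commits reachable by following parents): {061370a, 11e6a7a, 32728cd, 443d6e5, 60b1395, 65394c6, 65b78dc, 6b3339a, 7730db6, 89e57f6, a0f6d3a, b5392bf, bab5e15, d44a135, df58973}.
89e57f6 is in that set, so it is an ancestor of 11e6a7a.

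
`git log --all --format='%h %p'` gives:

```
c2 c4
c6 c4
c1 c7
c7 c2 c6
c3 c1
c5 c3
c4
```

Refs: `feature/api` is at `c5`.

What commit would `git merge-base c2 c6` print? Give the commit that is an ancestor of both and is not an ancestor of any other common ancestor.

Ancestors of c2: {c2, c4}.
Ancestors of c6: {c4, c6}.
Common ancestors: {c4}.
The only common ancestor is c4, so it is the merge base.

c4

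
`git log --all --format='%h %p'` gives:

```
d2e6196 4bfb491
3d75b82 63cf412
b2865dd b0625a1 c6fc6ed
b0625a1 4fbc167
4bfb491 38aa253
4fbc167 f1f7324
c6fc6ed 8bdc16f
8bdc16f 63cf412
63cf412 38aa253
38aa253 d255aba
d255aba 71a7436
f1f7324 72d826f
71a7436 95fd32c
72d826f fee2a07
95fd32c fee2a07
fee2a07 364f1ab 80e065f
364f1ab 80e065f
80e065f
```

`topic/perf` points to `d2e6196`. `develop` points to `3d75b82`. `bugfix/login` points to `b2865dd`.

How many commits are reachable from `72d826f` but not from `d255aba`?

1

Reachable from 72d826f: {364f1ab, 72d826f, 80e065f, fee2a07}.
Reachable from d255aba: {364f1ab, 71a7436, 80e065f, 95fd32c, d255aba, fee2a07}.
In 72d826f's history but not d255aba's: {72d826f} — 1 commit.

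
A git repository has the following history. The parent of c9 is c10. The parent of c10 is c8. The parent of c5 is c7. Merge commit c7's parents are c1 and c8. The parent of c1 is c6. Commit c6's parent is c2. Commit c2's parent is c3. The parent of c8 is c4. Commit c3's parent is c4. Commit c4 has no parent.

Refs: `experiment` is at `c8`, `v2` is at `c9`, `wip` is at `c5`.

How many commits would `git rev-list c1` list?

Walking parent pointers from c1: reachable set = {c1, c2, c3, c4, c6}.
That is 5 commits.

5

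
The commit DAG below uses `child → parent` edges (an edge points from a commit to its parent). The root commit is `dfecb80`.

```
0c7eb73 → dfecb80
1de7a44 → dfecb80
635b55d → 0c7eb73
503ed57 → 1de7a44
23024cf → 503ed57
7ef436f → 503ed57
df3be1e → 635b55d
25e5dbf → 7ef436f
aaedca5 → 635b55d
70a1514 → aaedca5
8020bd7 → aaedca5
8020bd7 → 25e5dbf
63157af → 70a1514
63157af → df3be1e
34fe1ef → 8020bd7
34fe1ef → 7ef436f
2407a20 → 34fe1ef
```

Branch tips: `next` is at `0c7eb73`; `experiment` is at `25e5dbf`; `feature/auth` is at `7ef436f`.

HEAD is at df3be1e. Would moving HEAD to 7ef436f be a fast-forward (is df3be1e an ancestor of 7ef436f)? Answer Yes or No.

A fast-forward from df3be1e to 7ef436f is possible iff df3be1e is an ancestor of 7ef436f.
Ancestors of 7ef436f: {1de7a44, 503ed57, 7ef436f, dfecb80}.
df3be1e is not among them, so fast-forward is not possible.

No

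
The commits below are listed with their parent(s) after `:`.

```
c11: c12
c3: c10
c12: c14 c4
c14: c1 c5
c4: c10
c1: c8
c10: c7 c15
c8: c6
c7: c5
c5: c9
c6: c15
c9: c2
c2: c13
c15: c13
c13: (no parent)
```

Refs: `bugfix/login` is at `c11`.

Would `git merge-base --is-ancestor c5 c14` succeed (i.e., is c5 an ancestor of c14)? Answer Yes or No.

Ancestors of c14 (commits reachable by following parents): {c1, c13, c14, c15, c2, c5, c6, c8, c9}.
c5 is in that set, so it is an ancestor of c14.

Yes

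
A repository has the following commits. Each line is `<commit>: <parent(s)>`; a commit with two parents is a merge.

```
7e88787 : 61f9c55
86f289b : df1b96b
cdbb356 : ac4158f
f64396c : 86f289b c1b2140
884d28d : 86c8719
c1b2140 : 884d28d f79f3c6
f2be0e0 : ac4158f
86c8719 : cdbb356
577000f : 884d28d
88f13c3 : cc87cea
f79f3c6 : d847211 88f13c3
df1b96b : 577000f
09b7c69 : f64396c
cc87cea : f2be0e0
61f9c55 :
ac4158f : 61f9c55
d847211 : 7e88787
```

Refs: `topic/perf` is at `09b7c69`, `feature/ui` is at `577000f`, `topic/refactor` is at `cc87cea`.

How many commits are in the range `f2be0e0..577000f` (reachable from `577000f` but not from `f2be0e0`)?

Reachable from 577000f: {577000f, 61f9c55, 86c8719, 884d28d, ac4158f, cdbb356}.
Reachable from f2be0e0: {61f9c55, ac4158f, f2be0e0}.
In 577000f's history but not f2be0e0's: {577000f, 86c8719, 884d28d, cdbb356} — 4 commits.

4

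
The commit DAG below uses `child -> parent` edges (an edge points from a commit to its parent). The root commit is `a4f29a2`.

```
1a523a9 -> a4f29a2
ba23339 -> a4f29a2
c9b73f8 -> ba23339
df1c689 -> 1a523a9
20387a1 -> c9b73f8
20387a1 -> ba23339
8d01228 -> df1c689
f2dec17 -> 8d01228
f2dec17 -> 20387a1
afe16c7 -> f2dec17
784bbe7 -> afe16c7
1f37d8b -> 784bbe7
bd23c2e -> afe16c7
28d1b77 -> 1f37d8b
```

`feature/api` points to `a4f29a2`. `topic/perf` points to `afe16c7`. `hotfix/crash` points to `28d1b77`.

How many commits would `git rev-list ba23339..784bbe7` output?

Reachable from 784bbe7: {1a523a9, 20387a1, 784bbe7, 8d01228, a4f29a2, afe16c7, ba23339, c9b73f8, df1c689, f2dec17}.
Reachable from ba23339: {a4f29a2, ba23339}.
In 784bbe7's history but not ba23339's: {1a523a9, 20387a1, 784bbe7, 8d01228, afe16c7, c9b73f8, df1c689, f2dec17} — 8 commits.

8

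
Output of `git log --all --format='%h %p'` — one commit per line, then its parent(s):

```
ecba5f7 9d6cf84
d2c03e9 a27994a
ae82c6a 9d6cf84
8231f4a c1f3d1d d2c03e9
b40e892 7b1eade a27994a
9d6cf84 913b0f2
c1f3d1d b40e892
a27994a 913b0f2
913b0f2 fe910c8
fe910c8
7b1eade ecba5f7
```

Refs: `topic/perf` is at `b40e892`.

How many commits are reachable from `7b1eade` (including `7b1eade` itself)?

Walking parent pointers from 7b1eade: reachable set = {7b1eade, 913b0f2, 9d6cf84, ecba5f7, fe910c8}.
That is 5 commits.

5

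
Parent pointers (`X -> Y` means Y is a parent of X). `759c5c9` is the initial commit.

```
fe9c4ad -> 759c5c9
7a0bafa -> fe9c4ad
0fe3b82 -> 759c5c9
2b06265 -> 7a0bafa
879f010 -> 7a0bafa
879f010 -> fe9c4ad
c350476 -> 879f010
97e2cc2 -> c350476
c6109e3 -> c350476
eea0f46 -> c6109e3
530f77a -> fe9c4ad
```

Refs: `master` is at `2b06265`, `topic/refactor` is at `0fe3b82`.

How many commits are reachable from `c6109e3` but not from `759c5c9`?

5

Reachable from c6109e3: {759c5c9, 7a0bafa, 879f010, c350476, c6109e3, fe9c4ad}.
Reachable from 759c5c9: {759c5c9}.
In c6109e3's history but not 759c5c9's: {7a0bafa, 879f010, c350476, c6109e3, fe9c4ad} — 5 commits.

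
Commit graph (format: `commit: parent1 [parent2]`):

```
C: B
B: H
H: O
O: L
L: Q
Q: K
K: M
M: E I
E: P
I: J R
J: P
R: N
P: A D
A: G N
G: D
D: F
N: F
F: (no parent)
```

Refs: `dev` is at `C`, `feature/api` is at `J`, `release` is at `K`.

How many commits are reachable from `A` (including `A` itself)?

5

Walking parent pointers from A: reachable set = {A, D, F, G, N}.
That is 5 commits.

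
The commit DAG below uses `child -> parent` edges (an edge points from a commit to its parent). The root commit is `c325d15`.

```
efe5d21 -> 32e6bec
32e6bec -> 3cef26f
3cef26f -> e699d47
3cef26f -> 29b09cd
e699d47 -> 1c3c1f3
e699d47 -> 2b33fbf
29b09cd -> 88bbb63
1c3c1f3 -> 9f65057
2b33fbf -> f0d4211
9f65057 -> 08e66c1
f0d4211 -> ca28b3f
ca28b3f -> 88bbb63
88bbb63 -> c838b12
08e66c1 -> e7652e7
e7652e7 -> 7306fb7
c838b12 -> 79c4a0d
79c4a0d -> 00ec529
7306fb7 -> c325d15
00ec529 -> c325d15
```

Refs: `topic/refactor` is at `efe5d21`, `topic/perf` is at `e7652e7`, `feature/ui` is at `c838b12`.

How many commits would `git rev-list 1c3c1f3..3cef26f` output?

Reachable from 3cef26f: {00ec529, 08e66c1, 1c3c1f3, 29b09cd, 2b33fbf, 3cef26f, 7306fb7, 79c4a0d, 88bbb63, 9f65057, c325d15, c838b12, ca28b3f, e699d47, e7652e7, f0d4211}.
Reachable from 1c3c1f3: {08e66c1, 1c3c1f3, 7306fb7, 9f65057, c325d15, e7652e7}.
In 3cef26f's history but not 1c3c1f3's: {00ec529, 29b09cd, 2b33fbf, 3cef26f, 79c4a0d, 88bbb63, c838b12, ca28b3f, e699d47, f0d4211} — 10 commits.

10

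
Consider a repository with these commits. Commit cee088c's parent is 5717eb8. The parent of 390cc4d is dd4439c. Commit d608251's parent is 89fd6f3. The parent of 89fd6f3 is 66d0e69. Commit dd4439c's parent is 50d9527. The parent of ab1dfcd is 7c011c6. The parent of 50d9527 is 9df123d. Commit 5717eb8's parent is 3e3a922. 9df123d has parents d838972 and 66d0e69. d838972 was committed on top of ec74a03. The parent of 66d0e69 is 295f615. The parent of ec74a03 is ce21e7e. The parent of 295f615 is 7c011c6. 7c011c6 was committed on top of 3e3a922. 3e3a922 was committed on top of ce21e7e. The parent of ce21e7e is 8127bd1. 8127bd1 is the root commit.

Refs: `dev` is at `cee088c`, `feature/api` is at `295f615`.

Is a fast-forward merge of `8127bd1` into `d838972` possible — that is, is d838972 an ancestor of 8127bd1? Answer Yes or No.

No

A fast-forward from d838972 to 8127bd1 is possible iff d838972 is an ancestor of 8127bd1.
Ancestors of 8127bd1: {8127bd1}.
d838972 is not among them, so fast-forward is not possible.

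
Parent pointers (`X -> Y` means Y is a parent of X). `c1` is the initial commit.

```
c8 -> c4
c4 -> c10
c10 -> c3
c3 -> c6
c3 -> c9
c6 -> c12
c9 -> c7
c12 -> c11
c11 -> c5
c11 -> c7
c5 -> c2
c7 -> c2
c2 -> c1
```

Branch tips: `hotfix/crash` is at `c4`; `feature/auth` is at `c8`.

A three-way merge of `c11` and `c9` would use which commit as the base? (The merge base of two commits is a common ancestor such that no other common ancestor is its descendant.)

c7

Ancestors of c11: {c1, c11, c2, c5, c7}.
Ancestors of c9: {c1, c2, c7, c9}.
Common ancestors: {c1, c2, c7}.
Among these, c7 is not an ancestor of any other common ancestor — it is the merge base.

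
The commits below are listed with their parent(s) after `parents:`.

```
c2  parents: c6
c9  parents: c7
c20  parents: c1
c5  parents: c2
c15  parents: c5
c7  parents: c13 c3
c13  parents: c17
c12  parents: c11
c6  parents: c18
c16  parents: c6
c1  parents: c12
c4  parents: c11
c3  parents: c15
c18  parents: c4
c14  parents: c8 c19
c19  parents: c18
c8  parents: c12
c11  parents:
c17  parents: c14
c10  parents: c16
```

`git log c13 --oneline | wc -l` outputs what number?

9

Walking parent pointers from c13: reachable set = {c11, c12, c13, c14, c17, c18, c19, c4, c8}.
That is 9 commits.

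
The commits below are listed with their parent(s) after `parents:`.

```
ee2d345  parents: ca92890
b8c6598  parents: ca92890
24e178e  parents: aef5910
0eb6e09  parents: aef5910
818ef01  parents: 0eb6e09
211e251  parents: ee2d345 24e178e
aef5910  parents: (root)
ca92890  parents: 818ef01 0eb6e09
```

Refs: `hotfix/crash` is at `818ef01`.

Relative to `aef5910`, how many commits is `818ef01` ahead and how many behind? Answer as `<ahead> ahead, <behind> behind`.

2 ahead, 0 behind

Reachable from 818ef01: {0eb6e09, 818ef01, aef5910}.
Reachable from aef5910: {aef5910}.
Only in 818ef01's history (ahead): {0eb6e09, 818ef01} — 2.
Only in aef5910's history (behind): {} — 0.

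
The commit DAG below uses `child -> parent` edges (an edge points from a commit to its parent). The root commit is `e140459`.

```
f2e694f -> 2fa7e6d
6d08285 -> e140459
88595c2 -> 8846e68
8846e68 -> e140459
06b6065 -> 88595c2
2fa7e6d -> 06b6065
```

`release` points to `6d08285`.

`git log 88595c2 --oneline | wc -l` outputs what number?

Walking parent pointers from 88595c2: reachable set = {8846e68, 88595c2, e140459}.
That is 3 commits.

3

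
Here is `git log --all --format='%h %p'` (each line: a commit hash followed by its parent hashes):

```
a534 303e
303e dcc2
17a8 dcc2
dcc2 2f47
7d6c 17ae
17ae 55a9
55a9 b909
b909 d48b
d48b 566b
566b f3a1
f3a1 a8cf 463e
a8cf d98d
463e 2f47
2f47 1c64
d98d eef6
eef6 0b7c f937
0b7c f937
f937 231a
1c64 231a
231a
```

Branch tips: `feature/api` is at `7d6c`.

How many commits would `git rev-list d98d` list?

Walking parent pointers from d98d: reachable set = {0b7c, 231a, d98d, eef6, f937}.
That is 5 commits.

5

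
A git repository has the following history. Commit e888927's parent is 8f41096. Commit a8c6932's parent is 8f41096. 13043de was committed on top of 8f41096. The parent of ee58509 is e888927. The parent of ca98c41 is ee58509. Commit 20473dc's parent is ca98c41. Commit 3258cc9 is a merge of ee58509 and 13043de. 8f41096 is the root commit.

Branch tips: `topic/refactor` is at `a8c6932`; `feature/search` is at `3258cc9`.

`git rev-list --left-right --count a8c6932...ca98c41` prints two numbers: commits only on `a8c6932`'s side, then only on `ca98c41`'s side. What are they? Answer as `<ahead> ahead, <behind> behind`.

Reachable from a8c6932: {8f41096, a8c6932}.
Reachable from ca98c41: {8f41096, ca98c41, e888927, ee58509}.
Only in a8c6932's history (ahead): {a8c6932} — 1.
Only in ca98c41's history (behind): {ca98c41, e888927, ee58509} — 3.

1 ahead, 3 behind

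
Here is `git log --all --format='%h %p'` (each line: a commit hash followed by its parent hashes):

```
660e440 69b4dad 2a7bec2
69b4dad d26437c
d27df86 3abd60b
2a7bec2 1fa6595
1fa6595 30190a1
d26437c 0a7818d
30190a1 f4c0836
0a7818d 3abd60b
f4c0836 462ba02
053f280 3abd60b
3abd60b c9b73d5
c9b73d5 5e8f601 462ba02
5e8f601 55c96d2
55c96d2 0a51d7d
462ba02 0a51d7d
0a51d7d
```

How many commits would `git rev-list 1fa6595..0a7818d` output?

5

Reachable from 0a7818d: {0a51d7d, 0a7818d, 3abd60b, 462ba02, 55c96d2, 5e8f601, c9b73d5}.
Reachable from 1fa6595: {0a51d7d, 1fa6595, 30190a1, 462ba02, f4c0836}.
In 0a7818d's history but not 1fa6595's: {0a7818d, 3abd60b, 55c96d2, 5e8f601, c9b73d5} — 5 commits.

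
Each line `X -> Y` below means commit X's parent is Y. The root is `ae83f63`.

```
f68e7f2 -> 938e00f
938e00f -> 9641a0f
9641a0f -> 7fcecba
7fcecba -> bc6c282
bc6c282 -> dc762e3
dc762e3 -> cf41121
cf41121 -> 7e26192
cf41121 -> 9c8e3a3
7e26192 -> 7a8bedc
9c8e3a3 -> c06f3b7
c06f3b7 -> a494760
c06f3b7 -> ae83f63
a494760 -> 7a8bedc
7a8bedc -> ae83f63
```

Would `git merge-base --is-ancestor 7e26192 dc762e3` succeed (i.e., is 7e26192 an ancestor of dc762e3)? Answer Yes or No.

Yes

Ancestors of dc762e3 (commits reachable by following parents): {7a8bedc, 7e26192, 9c8e3a3, a494760, ae83f63, c06f3b7, cf41121, dc762e3}.
7e26192 is in that set, so it is an ancestor of dc762e3.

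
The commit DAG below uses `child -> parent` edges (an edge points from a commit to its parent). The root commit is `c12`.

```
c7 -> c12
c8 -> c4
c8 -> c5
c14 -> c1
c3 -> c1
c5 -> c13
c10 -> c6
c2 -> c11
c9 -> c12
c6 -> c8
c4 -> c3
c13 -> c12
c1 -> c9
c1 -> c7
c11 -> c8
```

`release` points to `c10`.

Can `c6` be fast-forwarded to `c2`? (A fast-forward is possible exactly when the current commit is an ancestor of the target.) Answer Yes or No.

A fast-forward from c6 to c2 is possible iff c6 is an ancestor of c2.
Ancestors of c2: {c1, c11, c12, c13, c2, c3, c4, c5, c7, c8, c9}.
c6 is not among them, so fast-forward is not possible.

No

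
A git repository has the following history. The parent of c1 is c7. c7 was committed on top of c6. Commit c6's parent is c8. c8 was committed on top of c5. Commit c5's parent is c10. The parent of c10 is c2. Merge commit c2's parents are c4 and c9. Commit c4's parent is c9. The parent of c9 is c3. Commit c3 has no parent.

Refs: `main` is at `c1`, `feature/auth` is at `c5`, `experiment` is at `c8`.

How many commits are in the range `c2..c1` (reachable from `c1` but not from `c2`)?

6

Reachable from c1: {c1, c10, c2, c3, c4, c5, c6, c7, c8, c9}.
Reachable from c2: {c2, c3, c4, c9}.
In c1's history but not c2's: {c1, c10, c5, c6, c7, c8} — 6 commits.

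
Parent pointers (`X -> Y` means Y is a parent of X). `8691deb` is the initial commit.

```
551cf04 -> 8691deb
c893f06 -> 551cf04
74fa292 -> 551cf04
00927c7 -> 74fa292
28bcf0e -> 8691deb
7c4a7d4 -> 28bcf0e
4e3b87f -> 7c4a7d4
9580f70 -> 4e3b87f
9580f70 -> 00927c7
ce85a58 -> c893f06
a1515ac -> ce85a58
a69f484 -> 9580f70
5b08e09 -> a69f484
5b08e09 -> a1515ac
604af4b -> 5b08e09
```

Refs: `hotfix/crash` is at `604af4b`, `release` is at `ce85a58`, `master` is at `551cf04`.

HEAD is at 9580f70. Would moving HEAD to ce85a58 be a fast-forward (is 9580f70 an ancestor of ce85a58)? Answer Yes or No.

No

A fast-forward from 9580f70 to ce85a58 is possible iff 9580f70 is an ancestor of ce85a58.
Ancestors of ce85a58: {551cf04, 8691deb, c893f06, ce85a58}.
9580f70 is not among them, so fast-forward is not possible.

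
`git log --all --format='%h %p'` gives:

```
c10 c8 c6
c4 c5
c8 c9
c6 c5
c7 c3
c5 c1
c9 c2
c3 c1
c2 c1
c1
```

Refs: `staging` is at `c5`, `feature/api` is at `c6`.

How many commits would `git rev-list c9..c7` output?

Reachable from c7: {c1, c3, c7}.
Reachable from c9: {c1, c2, c9}.
In c7's history but not c9's: {c3, c7} — 2 commits.

2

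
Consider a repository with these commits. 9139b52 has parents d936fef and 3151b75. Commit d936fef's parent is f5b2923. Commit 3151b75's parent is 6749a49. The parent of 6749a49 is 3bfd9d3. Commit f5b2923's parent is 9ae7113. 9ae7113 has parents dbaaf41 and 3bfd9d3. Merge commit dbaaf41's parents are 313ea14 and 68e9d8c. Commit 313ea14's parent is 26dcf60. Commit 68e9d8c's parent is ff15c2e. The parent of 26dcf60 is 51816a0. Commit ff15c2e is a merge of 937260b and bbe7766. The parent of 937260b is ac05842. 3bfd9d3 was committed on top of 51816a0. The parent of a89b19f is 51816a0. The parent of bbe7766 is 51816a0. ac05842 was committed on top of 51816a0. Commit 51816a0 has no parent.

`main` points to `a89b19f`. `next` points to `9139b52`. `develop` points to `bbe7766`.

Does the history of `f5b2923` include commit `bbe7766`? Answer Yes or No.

Ancestors of f5b2923 (commits reachable by following parents): {26dcf60, 313ea14, 3bfd9d3, 51816a0, 68e9d8c, 937260b, 9ae7113, ac05842, bbe7766, dbaaf41, f5b2923, ff15c2e}.
bbe7766 is in that set, so it is an ancestor of f5b2923.

Yes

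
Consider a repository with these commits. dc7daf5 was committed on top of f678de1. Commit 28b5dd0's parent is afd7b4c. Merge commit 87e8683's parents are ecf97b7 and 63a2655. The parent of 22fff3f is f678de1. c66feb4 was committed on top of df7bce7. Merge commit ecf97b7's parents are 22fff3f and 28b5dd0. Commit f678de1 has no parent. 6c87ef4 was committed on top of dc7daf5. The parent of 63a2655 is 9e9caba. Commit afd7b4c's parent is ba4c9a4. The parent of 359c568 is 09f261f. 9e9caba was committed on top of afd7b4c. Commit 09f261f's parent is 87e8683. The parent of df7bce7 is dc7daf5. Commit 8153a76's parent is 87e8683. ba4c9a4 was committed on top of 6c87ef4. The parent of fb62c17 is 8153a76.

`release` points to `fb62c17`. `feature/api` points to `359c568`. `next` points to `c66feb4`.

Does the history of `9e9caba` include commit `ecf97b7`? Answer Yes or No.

Ancestors of 9e9caba: {6c87ef4, 9e9caba, afd7b4c, ba4c9a4, dc7daf5, f678de1}.
ecf97b7 is not in that set, so it is not an ancestor of 9e9caba.

No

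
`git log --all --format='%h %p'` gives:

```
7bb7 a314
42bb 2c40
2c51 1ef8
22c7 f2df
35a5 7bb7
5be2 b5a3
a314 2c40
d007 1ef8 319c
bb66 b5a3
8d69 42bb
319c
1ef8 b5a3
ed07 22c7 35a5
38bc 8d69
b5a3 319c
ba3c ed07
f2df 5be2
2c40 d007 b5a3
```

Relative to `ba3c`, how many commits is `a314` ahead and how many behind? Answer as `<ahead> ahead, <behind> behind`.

0 ahead, 7 behind

Reachable from a314: {1ef8, 2c40, 319c, a314, b5a3, d007}.
Reachable from ba3c: {1ef8, 22c7, 2c40, 319c, 35a5, 5be2, 7bb7, a314, b5a3, ba3c, d007, ed07, f2df}.
Only in a314's history (ahead): {} — 0.
Only in ba3c's history (behind): {22c7, 35a5, 5be2, 7bb7, ba3c, ed07, f2df} — 7.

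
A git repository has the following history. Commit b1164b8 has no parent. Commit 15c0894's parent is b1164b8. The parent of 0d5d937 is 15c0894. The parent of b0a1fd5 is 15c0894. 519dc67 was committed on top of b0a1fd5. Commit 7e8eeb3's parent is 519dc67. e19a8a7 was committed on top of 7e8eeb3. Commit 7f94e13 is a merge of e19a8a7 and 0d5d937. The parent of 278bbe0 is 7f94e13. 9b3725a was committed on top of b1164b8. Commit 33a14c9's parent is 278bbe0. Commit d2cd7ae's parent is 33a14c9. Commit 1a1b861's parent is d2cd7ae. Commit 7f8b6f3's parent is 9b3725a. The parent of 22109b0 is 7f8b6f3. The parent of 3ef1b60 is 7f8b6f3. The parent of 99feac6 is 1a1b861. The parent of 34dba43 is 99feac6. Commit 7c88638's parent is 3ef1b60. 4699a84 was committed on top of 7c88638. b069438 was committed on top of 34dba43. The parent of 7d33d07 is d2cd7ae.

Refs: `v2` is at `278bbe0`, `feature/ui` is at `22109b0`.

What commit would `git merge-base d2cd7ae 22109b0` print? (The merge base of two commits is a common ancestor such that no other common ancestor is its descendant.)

b1164b8

Ancestors of d2cd7ae: {0d5d937, 15c0894, 278bbe0, 33a14c9, 519dc67, 7e8eeb3, 7f94e13, b0a1fd5, b1164b8, d2cd7ae, e19a8a7}.
Ancestors of 22109b0: {22109b0, 7f8b6f3, 9b3725a, b1164b8}.
Common ancestors: {b1164b8}.
The only common ancestor is b1164b8, so it is the merge base.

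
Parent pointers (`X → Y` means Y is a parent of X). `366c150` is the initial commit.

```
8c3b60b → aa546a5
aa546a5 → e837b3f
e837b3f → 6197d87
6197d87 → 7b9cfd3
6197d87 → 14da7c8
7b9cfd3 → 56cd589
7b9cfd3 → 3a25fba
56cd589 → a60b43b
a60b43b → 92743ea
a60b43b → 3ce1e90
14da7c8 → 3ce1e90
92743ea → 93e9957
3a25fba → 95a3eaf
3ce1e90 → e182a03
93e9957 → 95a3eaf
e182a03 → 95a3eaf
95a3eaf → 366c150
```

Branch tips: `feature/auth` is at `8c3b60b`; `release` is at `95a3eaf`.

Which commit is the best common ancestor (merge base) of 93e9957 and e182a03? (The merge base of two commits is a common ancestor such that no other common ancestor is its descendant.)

Ancestors of 93e9957: {366c150, 93e9957, 95a3eaf}.
Ancestors of e182a03: {366c150, 95a3eaf, e182a03}.
Common ancestors: {366c150, 95a3eaf}.
Among these, 95a3eaf is not an ancestor of any other common ancestor — it is the merge base.

95a3eaf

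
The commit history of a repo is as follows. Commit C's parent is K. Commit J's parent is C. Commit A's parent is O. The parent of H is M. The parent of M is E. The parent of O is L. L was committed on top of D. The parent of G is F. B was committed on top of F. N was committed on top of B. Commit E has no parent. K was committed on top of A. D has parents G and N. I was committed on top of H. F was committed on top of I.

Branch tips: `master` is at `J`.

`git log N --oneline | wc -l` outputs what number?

Walking parent pointers from N: reachable set = {B, E, F, H, I, M, N}.
That is 7 commits.

7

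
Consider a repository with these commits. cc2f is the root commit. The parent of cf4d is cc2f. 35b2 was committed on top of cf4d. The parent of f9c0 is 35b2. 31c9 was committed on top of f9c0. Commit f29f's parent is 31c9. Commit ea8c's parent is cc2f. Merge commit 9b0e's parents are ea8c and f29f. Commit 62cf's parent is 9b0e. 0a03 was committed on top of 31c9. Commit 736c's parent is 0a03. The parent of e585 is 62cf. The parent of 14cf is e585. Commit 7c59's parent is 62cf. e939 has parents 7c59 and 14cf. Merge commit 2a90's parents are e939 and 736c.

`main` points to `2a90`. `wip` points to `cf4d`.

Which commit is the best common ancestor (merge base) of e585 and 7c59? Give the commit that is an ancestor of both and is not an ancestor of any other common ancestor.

62cf

Ancestors of e585: {31c9, 35b2, 62cf, 9b0e, cc2f, cf4d, e585, ea8c, f29f, f9c0}.
Ancestors of 7c59: {31c9, 35b2, 62cf, 7c59, 9b0e, cc2f, cf4d, ea8c, f29f, f9c0}.
Common ancestors: {31c9, 35b2, 62cf, 9b0e, cc2f, cf4d, ea8c, f29f, f9c0}.
Among these, 62cf is not an ancestor of any other common ancestor — it is the merge base.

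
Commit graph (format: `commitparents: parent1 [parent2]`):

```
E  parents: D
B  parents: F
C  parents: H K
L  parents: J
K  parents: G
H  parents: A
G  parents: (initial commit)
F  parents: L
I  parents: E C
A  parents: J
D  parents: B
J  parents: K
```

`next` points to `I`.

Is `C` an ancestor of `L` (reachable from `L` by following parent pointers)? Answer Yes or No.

No

Ancestors of L: {G, J, K, L}.
C is not in that set, so it is not an ancestor of L.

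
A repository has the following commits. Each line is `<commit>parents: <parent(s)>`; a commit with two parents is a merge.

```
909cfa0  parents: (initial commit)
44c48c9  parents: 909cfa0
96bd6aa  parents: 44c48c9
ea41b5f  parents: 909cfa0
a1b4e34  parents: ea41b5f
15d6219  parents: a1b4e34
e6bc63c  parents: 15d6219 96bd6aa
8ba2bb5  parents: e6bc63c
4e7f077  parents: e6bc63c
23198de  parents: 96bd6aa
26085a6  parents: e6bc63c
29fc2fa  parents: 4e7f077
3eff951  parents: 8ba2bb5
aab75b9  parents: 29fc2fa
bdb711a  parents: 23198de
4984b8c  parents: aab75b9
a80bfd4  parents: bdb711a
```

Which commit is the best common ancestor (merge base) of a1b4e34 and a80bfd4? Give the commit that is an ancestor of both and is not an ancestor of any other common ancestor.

909cfa0

Ancestors of a1b4e34: {909cfa0, a1b4e34, ea41b5f}.
Ancestors of a80bfd4: {23198de, 44c48c9, 909cfa0, 96bd6aa, a80bfd4, bdb711a}.
Common ancestors: {909cfa0}.
The only common ancestor is 909cfa0, so it is the merge base.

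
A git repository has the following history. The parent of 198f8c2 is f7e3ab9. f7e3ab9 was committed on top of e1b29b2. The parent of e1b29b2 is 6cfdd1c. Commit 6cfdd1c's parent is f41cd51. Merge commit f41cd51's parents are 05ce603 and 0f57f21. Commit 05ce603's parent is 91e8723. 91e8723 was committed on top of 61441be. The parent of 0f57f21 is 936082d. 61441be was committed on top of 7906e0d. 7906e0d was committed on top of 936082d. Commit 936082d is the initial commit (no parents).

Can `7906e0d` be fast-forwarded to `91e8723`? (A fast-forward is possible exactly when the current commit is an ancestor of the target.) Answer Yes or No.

Yes

A fast-forward from 7906e0d to 91e8723 is possible iff 7906e0d is an ancestor of 91e8723.
Ancestors of 91e8723: {61441be, 7906e0d, 91e8723, 936082d}.
7906e0d is among them, so fast-forward is possible.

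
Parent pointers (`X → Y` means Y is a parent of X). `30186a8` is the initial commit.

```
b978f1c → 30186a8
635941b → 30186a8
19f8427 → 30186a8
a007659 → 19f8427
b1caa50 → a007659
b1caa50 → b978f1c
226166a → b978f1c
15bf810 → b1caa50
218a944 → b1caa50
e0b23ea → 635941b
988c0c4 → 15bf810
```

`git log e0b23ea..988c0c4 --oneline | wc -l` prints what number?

Reachable from 988c0c4: {15bf810, 19f8427, 30186a8, 988c0c4, a007659, b1caa50, b978f1c}.
Reachable from e0b23ea: {30186a8, 635941b, e0b23ea}.
In 988c0c4's history but not e0b23ea's: {15bf810, 19f8427, 988c0c4, a007659, b1caa50, b978f1c} — 6 commits.

6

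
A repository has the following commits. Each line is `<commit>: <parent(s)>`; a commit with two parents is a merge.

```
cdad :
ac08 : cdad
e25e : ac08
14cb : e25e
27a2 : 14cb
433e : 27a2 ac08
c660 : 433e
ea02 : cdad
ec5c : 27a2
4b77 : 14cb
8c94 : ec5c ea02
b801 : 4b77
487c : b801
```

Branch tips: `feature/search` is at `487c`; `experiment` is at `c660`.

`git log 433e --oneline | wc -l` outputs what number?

6

Walking parent pointers from 433e: reachable set = {14cb, 27a2, 433e, ac08, cdad, e25e}.
That is 6 commits.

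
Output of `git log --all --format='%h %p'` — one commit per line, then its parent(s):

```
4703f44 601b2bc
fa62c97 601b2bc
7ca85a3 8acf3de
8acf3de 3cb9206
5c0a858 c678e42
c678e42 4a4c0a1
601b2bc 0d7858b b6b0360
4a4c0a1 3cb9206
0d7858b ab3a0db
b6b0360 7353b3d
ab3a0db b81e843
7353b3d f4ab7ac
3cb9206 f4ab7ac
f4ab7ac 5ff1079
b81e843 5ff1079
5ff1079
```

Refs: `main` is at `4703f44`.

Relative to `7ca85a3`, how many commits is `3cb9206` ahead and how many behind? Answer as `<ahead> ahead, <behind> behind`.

Reachable from 3cb9206: {3cb9206, 5ff1079, f4ab7ac}.
Reachable from 7ca85a3: {3cb9206, 5ff1079, 7ca85a3, 8acf3de, f4ab7ac}.
Only in 3cb9206's history (ahead): {} — 0.
Only in 7ca85a3's history (behind): {7ca85a3, 8acf3de} — 2.

0 ahead, 2 behind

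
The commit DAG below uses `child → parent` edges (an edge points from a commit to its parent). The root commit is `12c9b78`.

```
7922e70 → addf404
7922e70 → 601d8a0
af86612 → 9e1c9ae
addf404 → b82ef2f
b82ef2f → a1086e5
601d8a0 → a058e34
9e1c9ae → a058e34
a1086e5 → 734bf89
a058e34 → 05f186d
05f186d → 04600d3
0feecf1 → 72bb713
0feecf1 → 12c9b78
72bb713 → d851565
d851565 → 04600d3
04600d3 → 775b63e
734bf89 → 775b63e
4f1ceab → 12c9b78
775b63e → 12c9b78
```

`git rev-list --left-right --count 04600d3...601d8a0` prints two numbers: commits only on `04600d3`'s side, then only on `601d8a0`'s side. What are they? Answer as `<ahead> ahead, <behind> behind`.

Reachable from 04600d3: {04600d3, 12c9b78, 775b63e}.
Reachable from 601d8a0: {04600d3, 05f186d, 12c9b78, 601d8a0, 775b63e, a058e34}.
Only in 04600d3's history (ahead): {} — 0.
Only in 601d8a0's history (behind): {05f186d, 601d8a0, a058e34} — 3.

0 ahead, 3 behind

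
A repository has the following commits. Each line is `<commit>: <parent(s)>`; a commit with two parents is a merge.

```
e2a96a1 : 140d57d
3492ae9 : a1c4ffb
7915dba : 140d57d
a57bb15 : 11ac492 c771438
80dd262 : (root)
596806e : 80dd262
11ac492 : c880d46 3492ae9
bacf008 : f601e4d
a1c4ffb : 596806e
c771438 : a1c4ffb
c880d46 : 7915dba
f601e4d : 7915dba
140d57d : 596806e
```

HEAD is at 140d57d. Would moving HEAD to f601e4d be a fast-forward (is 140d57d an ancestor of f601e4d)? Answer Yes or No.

A fast-forward from 140d57d to f601e4d is possible iff 140d57d is an ancestor of f601e4d.
Ancestors of f601e4d: {140d57d, 596806e, 7915dba, 80dd262, f601e4d}.
140d57d is among them, so fast-forward is possible.

Yes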